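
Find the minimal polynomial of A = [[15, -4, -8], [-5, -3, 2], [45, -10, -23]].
m_A(x) = (x + 3)^2(x + 5)

The characteristic polynomial factors as (x + 3)^2(x + 5). The minimal polynomial is ∏(x - λ)^{k_λ} where k_λ is the size of the largest Jordan block at λ.

For λ = -5: rank(A + 5I) = 2, and the largest Jordan block has size 1 (the smallest k with rank((A + 5I)^k) = rank((A + 5I)^(k+1))).
For λ = -3: rank(A + 3I) = 2, and the largest Jordan block has size 2 (the smallest k with rank((A + 3I)^k) = rank((A + 3I)^(k+1))).

So m_A(x) = (x + 3)^2(x + 5).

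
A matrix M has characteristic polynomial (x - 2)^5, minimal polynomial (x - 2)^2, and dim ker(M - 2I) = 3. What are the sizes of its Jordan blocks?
λ = 2: algebraic multiplicity 5 (exponent in χ_M), largest block size 2 (exponent in m_M), 3 blocks (geometric multiplicity). These force block sizes [2, 2, 1].

Jordan blocks: (2, 2), (2, 2), (2, 1)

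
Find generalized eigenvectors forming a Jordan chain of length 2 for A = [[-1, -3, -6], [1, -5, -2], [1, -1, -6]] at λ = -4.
We seek v_1 ∈ ker((A + 4I)^2) \ ker(A + 4I), then set v_{i+1} = (A + 4I) v_i.

One such chain is v_1 = [[7, 2, 2]]^T, v_2 = [[3, 1, 1]]^T. Check: (A + 4I) v_2 = [[0, 0, 0]]^T = 0.

v_1 = [[7, 2, 2]]^T, v_2 = [[3, 1, 1]]^T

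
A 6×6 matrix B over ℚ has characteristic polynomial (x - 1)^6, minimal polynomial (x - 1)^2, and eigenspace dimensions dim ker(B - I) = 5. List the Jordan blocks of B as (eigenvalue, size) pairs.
Jordan blocks: (1, 2), (1, 1), (1, 1), (1, 1), (1, 1)

λ = 1: algebraic multiplicity 6 (exponent in χ_B), largest block size 2 (exponent in m_B), 5 blocks (geometric multiplicity). These force block sizes [2, 1, 1, 1, 1].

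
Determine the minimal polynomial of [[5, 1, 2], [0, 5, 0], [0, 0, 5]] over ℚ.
m_A(x) = (x - 5)^2

The characteristic polynomial factors as (x - 5)^3. The minimal polynomial is ∏(x - λ)^{k_λ} where k_λ is the size of the largest Jordan block at λ.

For λ = 5: rank(A - 5I) = 1, and the largest Jordan block has size 2 (the smallest k with rank((A - 5I)^k) = rank((A - 5I)^(k+1))).

So m_A(x) = (x - 5)^2.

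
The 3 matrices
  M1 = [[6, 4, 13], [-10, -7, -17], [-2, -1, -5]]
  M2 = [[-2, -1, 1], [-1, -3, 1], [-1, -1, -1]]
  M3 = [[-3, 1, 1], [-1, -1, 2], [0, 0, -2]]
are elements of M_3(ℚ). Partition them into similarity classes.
Characteristic polynomials: χ_{M1} = (x + 2)^3, χ_{M2} = (x + 2)^3, χ_{M3} = (x + 2)^3.

{M1, M2, M3}: invariant factors (x + 2)^3.

Matrices are similar if and only if their invariant-factor lists agree; the partition into similarity classes is {M1, M2, M3}.

1 class: {M1, M2, M3}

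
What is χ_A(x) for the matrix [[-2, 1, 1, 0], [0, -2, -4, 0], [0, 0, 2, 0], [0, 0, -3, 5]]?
xI - A = [[x + 2, -1, -1, 0], [0, x + 2, 4, 0], [0, 0, x - 2, 0], [0, 0, 3, x - 5]].

Expanding det(xI - A) along the first row:
det(xI - A) = + (x + 2)·det([[x + 2, 4, 0], [0, x - 2, 0], [0, 3, x - 5]]) - (-1)·det([[0, 4, 0], [0, x - 2, 0], [0, 3, x - 5]]) + (-1)·det([[0, x + 2, 0], [0, 0, 0], [0, 0, x - 5]]) - (0)·det([[0, x + 2, 4], [0, 0, x - 2], [0, 0, 3]]).

Evaluating gives χ_A(x) = x^4 - 3x^3 - 14x^2 + 12x + 40 = (x - 5)(x - 2)(x + 2)^2.

χ_A(x) = (x - 5)(x - 2)(x + 2)^2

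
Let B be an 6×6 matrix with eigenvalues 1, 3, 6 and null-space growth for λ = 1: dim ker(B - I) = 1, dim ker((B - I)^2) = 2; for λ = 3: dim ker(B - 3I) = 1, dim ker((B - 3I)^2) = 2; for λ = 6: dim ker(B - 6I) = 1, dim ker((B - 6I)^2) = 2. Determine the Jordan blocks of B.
λ = 1: successive nullity increments [1, 1] count blocks of size ≥ k; block sizes are [2].
λ = 3: successive nullity increments [1, 1] count blocks of size ≥ k; block sizes are [2].
λ = 6: successive nullity increments [1, 1] count blocks of size ≥ k; block sizes are [2].

Jordan blocks: (1, 2), (3, 2), (6, 2)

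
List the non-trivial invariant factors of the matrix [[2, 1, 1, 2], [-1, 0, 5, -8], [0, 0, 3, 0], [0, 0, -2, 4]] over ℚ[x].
(x - 4)(x - 3)(x - 1)^2

The Jordan structure of A has elementary divisors (x - 1)^2, (x - 3), (x - 4). Arranging the block sizes at each eigenvalue in decreasing order and taking row products gives the invariant factors.

Invariant factors (smallest first, each dividing the next): (x - 4)(x - 3)(x - 1)^2.

Check: the last factor (x - 4)(x - 3)(x - 1)^2 is the minimal polynomial, and the product (x - 4)(x - 3)(x - 1)^2 is the characteristic polynomial.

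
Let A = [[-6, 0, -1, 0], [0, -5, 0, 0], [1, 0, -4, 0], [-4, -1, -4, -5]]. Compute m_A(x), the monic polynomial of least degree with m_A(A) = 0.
m_A(x) = (x + 5)^2

The characteristic polynomial factors as (x + 5)^4. The minimal polynomial is ∏(x - λ)^{k_λ} where k_λ is the size of the largest Jordan block at λ.

For λ = -5: rank(A + 5I) = 2, and the largest Jordan block has size 2 (the smallest k with rank((A + 5I)^k) = rank((A + 5I)^(k+1))).

So m_A(x) = (x + 5)^2.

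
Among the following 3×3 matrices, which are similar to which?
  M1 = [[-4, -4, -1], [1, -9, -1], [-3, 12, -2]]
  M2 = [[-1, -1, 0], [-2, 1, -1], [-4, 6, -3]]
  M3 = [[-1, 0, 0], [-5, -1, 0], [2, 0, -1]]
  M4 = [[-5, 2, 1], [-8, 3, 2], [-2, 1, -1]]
3 classes: {M1}, {M2, M4}, {M3}

Characteristic polynomials: χ_{M1} = (x + 5)^3, χ_{M2} = (x + 1)^3, χ_{M3} = (x + 1)^3, χ_{M4} = (x + 1)^3.

{M1}: invariant factors x + 5, (x + 5)^2.

{M2, M4}: invariant factors (x + 1)^3.

{M3}: invariant factors x + 1, (x + 1)^2.

Matrices are similar if and only if their invariant-factor lists agree; the partition into similarity classes is {M1}, {M2, M4}, {M3}.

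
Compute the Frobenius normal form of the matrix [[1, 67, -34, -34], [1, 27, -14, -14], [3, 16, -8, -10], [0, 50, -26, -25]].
The invariant factors of A (the non-unit diagonal entries of the Smith normal form of xI - A over ℚ[x]) are (x + 5)(x^3 + 2x + 4), each dividing the next. The characteristic polynomial is their product, (x + 5)(x^3 + 2x + 4).

The rational canonical form is the block-diagonal matrix of companion matrices C(f_i):
R = [[0, 0, 0, -20], [1, 0, 0, -14], [0, 1, 0, -2], [0, 0, 1, -5]].

Note the characteristic polynomial does not split into linear factors over ℚ, so A has no Jordan form over ℚ; the rational canonical form exists over any field.

R = [[0, 0, 0, -20], [1, 0, 0, -14], [0, 1, 0, -2], [0, 0, 1, -5]]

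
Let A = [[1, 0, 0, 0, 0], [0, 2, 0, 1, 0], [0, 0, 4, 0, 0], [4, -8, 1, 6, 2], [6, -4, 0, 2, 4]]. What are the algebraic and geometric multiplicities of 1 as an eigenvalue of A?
The characteristic polynomial is (x - 4)^4(x - 1), so the factor x - 1 appears with exponent 1: the algebraic multiplicity is 1.

rank(A - I) = 4, so the eigenspace has dimension 5 - 4 = 1: the geometric multiplicity is 1.

algebraic multiplicity 1, geometric multiplicity 1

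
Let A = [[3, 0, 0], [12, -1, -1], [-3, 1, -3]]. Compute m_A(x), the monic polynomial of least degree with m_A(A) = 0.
m_A(x) = (x - 3)(x + 2)^2

The characteristic polynomial factors as (x - 3)(x + 2)^2. The minimal polynomial is ∏(x - λ)^{k_λ} where k_λ is the size of the largest Jordan block at λ.

For λ = -2: rank(A + 2I) = 2, and the largest Jordan block has size 2 (the smallest k with rank((A + 2I)^k) = rank((A + 2I)^(k+1))).
For λ = 3: rank(A - 3I) = 2, and the largest Jordan block has size 1 (the smallest k with rank((A - 3I)^k) = rank((A - 3I)^(k+1))).

So m_A(x) = (x - 3)(x + 2)^2.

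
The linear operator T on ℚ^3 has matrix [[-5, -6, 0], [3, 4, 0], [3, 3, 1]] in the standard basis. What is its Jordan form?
J = [[-2, 0, 0], [0, 1, 0], [0, 0, 1]]

The characteristic polynomial is det(xI - A) = (x - 1)^2(x + 2), so the eigenvalues are -2 (algebraic multiplicity 1), 1 (algebraic multiplicity 2).

For λ = -2: algebraic multiplicity 1 gives one 1×1 block.

For λ = 1: rank(A - I) = 1. The eigenspace has dimension 3 - 1 = 2, so there are 2 Jordan blocks; the rank sequence gives block sizes [1, 1].

Assembling the blocks gives the Jordan form J above.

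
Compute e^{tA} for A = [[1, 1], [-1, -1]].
A has Jordan form J = [[0, 1], [0, 0]] with A = PJP^{-1}, so e^{tA} = P e^{tJ} P^{-1}.

For a Jordan block J_k(λ), e^{tJ_k(λ)} = e^{λt} · (I + tN + t^2 N^2/2! + ... + t^{k-1} N^{k-1}/(k-1)!) where N is the nilpotent superdiagonal part.

Assembling the blocks and conjugating back gives the entries of e^{tA} as shown above.

e^{tA} = [[t + 1, t], [-t, 1 - t]]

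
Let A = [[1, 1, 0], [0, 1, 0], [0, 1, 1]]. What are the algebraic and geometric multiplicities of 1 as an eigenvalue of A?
The characteristic polynomial is (x - 1)^3, so the factor x - 1 appears with exponent 3: the algebraic multiplicity is 3.

rank(A - I) = 1, so the eigenspace has dimension 3 - 1 = 2: the geometric multiplicity is 2.

Since 2 < 3, A is not diagonalizable.

algebraic multiplicity 3, geometric multiplicity 2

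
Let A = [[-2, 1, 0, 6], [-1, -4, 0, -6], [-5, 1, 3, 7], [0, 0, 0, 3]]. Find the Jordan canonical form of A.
J = [[-3, 1, 0, 0], [0, -3, 0, 0], [0, 0, 3, 1], [0, 0, 0, 3]]

The characteristic polynomial is det(xI - A) = (x - 3)^2(x + 3)^2, so the eigenvalues are -3 (algebraic multiplicity 2), 3 (algebraic multiplicity 2).

For λ = -3: rank(A + 3I) = 3, rank((A + 3I)^2) = 2. The eigenspace has dimension 4 - 3 = 1, so there is 1 Jordan block; the rank sequence gives block sizes [2].

For λ = 3: rank(A - 3I) = 3, rank((A - 3I)^2) = 2. The eigenspace has dimension 4 - 3 = 1, so there is 1 Jordan block; the rank sequence gives block sizes [2].

Assembling the blocks gives the Jordan form J above.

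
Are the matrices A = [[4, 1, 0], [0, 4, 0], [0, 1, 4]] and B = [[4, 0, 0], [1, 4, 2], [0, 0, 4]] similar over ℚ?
Yes.

Two matrices over a field are similar if and only if they have the same invariant factors.

Both A and B have characteristic polynomial (x - 4)^3 and minimal polynomial (x - 4)^2. Computing further, both have invariant factors x - 4, (x - 4)^2. Hence A and B are similar.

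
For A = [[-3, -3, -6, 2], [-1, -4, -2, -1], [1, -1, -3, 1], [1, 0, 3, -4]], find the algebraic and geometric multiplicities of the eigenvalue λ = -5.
algebraic multiplicity 2, geometric multiplicity 1

The characteristic polynomial is (x + 2)^2(x + 5)^2, so the factor x + 5 appears with exponent 2: the algebraic multiplicity is 2.

rank(A + 5I) = 3, so the eigenspace has dimension 4 - 3 = 1: the geometric multiplicity is 1.

Since 1 < 2, A is not diagonalizable.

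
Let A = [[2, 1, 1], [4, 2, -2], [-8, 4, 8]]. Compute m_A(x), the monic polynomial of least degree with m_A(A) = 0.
m_A(x) = (x - 4)^2

The characteristic polynomial factors as (x - 4)^3. The minimal polynomial is ∏(x - λ)^{k_λ} where k_λ is the size of the largest Jordan block at λ.

For λ = 4: rank(A - 4I) = 1, and the largest Jordan block has size 2 (the smallest k with rank((A - 4I)^k) = rank((A - 4I)^(k+1))).

So m_A(x) = (x - 4)^2.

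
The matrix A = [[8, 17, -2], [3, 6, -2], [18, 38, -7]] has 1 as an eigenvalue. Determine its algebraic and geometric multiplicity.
algebraic multiplicity 2, geometric multiplicity 1

The characteristic polynomial is (x - 5)(x - 1)^2, so the factor x - 1 appears with exponent 2: the algebraic multiplicity is 2.

rank(A - I) = 2, so the eigenspace has dimension 3 - 2 = 1: the geometric multiplicity is 1.

Since 1 < 2, A is not diagonalizable.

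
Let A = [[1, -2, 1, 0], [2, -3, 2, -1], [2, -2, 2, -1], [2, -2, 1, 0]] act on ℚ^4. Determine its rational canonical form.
R = [[1, 0, 0, 0], [0, 0, 0, 1], [0, 1, 0, 1], [0, 0, 1, -1]]

The invariant factors of A (the non-unit diagonal entries of the Smith normal form of xI - A over ℚ[x]) are x - 1, (x - 1)(x + 1)^2, each dividing the next. The characteristic polynomial is their product, (x - 1)^2(x + 1)^2.

The rational canonical form is the block-diagonal matrix of companion matrices C(f_i):
R = [[1, 0, 0, 0], [0, 0, 0, 1], [0, 1, 0, 1], [0, 0, 1, -1]].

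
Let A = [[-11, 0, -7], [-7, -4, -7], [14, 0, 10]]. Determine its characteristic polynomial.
χ_A(x) = (x - 3)(x + 4)^2

xI - A = [[x + 11, 0, 7], [7, x + 4, 7], [-14, 0, x - 10]].

Expanding det(xI - A) along the first row:
det(xI - A) = + (x + 11)·det([[x + 4, 7], [0, x - 10]]) - (0)·det([[7, 7], [-14, x - 10]]) + (7)·det([[7, x + 4], [-14, 0]]).

Evaluating gives χ_A(x) = x^3 + 5x^2 - 8x - 48 = (x - 3)(x + 4)^2.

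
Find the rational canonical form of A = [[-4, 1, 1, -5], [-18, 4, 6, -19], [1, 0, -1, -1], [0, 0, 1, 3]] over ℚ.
R = [[0, 0, 0, -1], [1, 0, 0, -2], [0, 1, 0, 1], [0, 0, 1, 2]]

The invariant factors of A (the non-unit diagonal entries of the Smith normal form of xI - A over ℚ[x]) are (x^2 - x - 1)^2, each dividing the next. The characteristic polynomial is their product, (x^2 - x - 1)^2.

The rational canonical form is the block-diagonal matrix of companion matrices C(f_i):
R = [[0, 0, 0, -1], [1, 0, 0, -2], [0, 1, 0, 1], [0, 0, 1, 2]].

Note the characteristic polynomial does not split into linear factors over ℚ, so A has no Jordan form over ℚ; the rational canonical form exists over any field.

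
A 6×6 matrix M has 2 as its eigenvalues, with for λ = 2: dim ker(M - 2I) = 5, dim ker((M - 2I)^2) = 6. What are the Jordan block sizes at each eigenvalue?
Jordan blocks: (2, 2), (2, 1), (2, 1), (2, 1), (2, 1)

λ = 2: successive nullity increments [5, 1] count blocks of size ≥ k; block sizes are [2, 1, 1, 1, 1].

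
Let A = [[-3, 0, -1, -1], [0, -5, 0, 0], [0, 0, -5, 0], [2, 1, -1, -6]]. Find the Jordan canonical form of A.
J = [[-5, 1, 0, 0], [0, -5, 0, 0], [0, 0, -5, 0], [0, 0, 0, -4]]

The characteristic polynomial is det(xI - A) = (x + 4)(x + 5)^3, so the eigenvalues are -5 (algebraic multiplicity 3), -4 (algebraic multiplicity 1).

For λ = -5: rank(A + 5I) = 2, rank((A + 5I)^2) = 1. The eigenspace has dimension 4 - 2 = 2, so there are 2 Jordan blocks; the rank sequence gives block sizes [2, 1].

For λ = -4: algebraic multiplicity 1 gives one 1×1 block.

Assembling the blocks gives the Jordan form J above.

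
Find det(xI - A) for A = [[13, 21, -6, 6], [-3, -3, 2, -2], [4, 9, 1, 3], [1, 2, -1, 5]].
xI - A = [[x - 13, -21, 6, -6], [3, x + 3, -2, 2], [-4, -9, x - 1, -3], [-1, -2, 1, x - 5]].

Expanding det(xI - A) along the first row:
det(xI - A) = + (x - 13)·det([[x + 3, -2, 2], [-9, x - 1, -3], [-2, 1, x - 5]]) - (-21)·det([[3, -2, 2], [-4, x - 1, -3], [-1, 1, x - 5]]) + (6)·det([[3, x + 3, 2], [-4, -9, -3], [-1, -2, x - 5]]) - (-6)·det([[3, x + 3, -2], [-4, -9, x - 1], [-1, -2, 1]]).

Evaluating gives χ_A(x) = x^4 - 16x^3 + 96x^2 - 256x + 256 = (x - 4)^4.

χ_A(x) = (x - 4)^4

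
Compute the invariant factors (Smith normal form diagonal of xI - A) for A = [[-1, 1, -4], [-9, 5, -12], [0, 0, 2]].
x - 2, (x - 2)^2

The Jordan structure of A has elementary divisors (x - 2)^2, (x - 2). Arranging the block sizes at each eigenvalue in decreasing order and taking row products gives the invariant factors.

Invariant factors (smallest first, each dividing the next): x - 2, (x - 2)^2.

Check: the last factor (x - 2)^2 is the minimal polynomial, and the product (x - 2)^3 is the characteristic polynomial.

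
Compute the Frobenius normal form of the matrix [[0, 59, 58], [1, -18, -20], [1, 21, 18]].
The invariant factors of A (the non-unit diagonal entries of the Smith normal form of xI - A over ℚ[x]) are (x - 5)(x + 1)(x + 4), each dividing the next. The characteristic polynomial is their product, (x - 5)(x + 1)(x + 4).

The rational canonical form is the block-diagonal matrix of companion matrices C(f_i):
R = [[0, 0, 20], [1, 0, 21], [0, 1, 0]].

R = [[0, 0, 20], [1, 0, 21], [0, 1, 0]]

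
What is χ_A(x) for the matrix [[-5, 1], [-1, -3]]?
χ_A(x) = (x + 4)^2

xI - A = [[x + 5, -1], [1, x + 3]].

Expanding det(xI - A) along the first row:
det(xI - A) = + (x + 5)·det([[x + 3]]) - (-1)·det([[1]]).

Evaluating gives χ_A(x) = x^2 + 8x + 16 = (x + 4)^2.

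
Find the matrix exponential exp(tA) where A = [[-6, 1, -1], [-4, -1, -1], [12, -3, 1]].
A has Jordan form J = [[-2, 1, 0], [0, -2, 0], [0, 0, -2]] with A = PJP^{-1}, so e^{tA} = P e^{tJ} P^{-1}.

For a Jordan block J_k(λ), e^{tJ_k(λ)} = e^{λt} · (I + tN + t^2 N^2/2! + ... + t^{k-1} N^{k-1}/(k-1)!) where N is the nilpotent superdiagonal part.

Assembling the blocks and conjugating back gives the entries of e^{tA} as shown above.

e^{tA} = [[(1 - 4*t)*e^{-2*t}, t*e^{-2*t}, -t*e^{-2*t}], [-4*t*e^{-2*t}, (t + 1)*e^{-2*t}, -t*e^{-2*t}], [12*t*e^{-2*t}, -3*t*e^{-2*t}, (3*t + 1)*e^{-2*t}]]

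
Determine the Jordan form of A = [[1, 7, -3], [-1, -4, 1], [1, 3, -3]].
The characteristic polynomial is det(xI - A) = (x + 2)^3, so the eigenvalues are -2 (algebraic multiplicity 3).

For λ = -2: rank(A + 2I) = 2, rank((A + 2I)^2) = 1, rank((A + 2I)^3) = 0. The eigenspace has dimension 3 - 2 = 1, so there is 1 Jordan block; the rank sequence gives block sizes [3].

Assembling the blocks gives the Jordan form J above.

J = [[-2, 1, 0], [0, -2, 1], [0, 0, -2]]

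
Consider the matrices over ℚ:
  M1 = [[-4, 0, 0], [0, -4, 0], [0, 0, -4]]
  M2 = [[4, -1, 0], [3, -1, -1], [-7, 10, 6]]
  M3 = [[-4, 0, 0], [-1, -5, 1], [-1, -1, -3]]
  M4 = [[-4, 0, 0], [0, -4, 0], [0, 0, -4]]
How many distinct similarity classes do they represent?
3 classes: {M1, M4}, {M2}, {M3}

Characteristic polynomials: χ_{M1} = (x + 4)^3, χ_{M2} = (x - 3)^3, χ_{M3} = (x + 4)^3, χ_{M4} = (x + 4)^3.

{M1, M4}: invariant factors x + 4, x + 4, x + 4.

{M2}: invariant factors (x - 3)^3.

{M3}: invariant factors x + 4, (x + 4)^2.

Matrices are similar if and only if their invariant-factor lists agree; the partition into similarity classes is {M1, M4}, {M2}, {M3}.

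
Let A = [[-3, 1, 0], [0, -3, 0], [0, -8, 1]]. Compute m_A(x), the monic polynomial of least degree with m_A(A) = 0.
The characteristic polynomial factors as (x - 1)(x + 3)^2. The minimal polynomial is ∏(x - λ)^{k_λ} where k_λ is the size of the largest Jordan block at λ.

For λ = -3: rank(A + 3I) = 2, and the largest Jordan block has size 2 (the smallest k with rank((A + 3I)^k) = rank((A + 3I)^(k+1))).
For λ = 1: rank(A - I) = 2, and the largest Jordan block has size 1 (the smallest k with rank((A - I)^k) = rank((A - I)^(k+1))).

So m_A(x) = (x - 1)(x + 3)^2.

m_A(x) = (x - 1)(x + 3)^2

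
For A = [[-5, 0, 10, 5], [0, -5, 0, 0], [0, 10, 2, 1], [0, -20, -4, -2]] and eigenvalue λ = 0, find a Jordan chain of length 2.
We seek v_1 ∈ ker(A^2) \ ker(A), then set v_{i+1} = A v_i.

One such chain is v_1 = [[1, 0, -1, 3]]^T, v_2 = [[0, 0, 1, -2]]^T. Check: A v_2 = [[0, 0, 0, 0]]^T = 0.

v_1 = [[1, 0, -1, 3]]^T, v_2 = [[0, 0, 1, -2]]^T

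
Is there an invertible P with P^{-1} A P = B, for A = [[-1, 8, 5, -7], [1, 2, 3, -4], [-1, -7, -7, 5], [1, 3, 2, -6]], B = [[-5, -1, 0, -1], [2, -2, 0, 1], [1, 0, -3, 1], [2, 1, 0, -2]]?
Two matrices over a field are similar if and only if they have the same invariant factors.

Both A and B have characteristic polynomial (x + 3)^4 and minimal polynomial (x + 3)^2. Computing further, both have invariant factors (x + 3)^2, (x + 3)^2. Hence A and B are similar.

Yes.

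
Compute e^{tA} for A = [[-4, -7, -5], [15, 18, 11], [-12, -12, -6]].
A has Jordan form J = [[2, 0, 0], [0, 3, 1], [0, 0, 3]] with A = PJP^{-1}, so e^{tA} = P e^{tJ} P^{-1}.

For a Jordan block J_k(λ), e^{tJ_k(λ)} = e^{λt} · (I + tN + t^2 N^2/2! + ... + t^{k-1} N^{k-1}/(k-1)!) where N is the nilpotent superdiagonal part.

Assembling the blocks and conjugating back gives the entries of e^{tA} as shown above.

e^{tA} = [[(-3*t*e^{t} - 3*e^{t} + 4)*e^{2*t}, (-3*t*e^{t} - 4*e^{t} + 4)*e^{2*t}, (-2*t*e^{t} - 3*e^{t} + 3)*e^{2*t}], [3*(t*e^{t} + 4*e^{t} - 4)*e^{2*t}, (3*t*e^{t} + 13*e^{t} - 12)*e^{2*t}, (2*t*e^{t} + 9*e^{t} - 9)*e^{2*t}], [12*(1 - e^{t})*e^{2*t}, 12*(1 - e^{t})*e^{2*t}, (9 - 8*e^{t})*e^{2*t}]]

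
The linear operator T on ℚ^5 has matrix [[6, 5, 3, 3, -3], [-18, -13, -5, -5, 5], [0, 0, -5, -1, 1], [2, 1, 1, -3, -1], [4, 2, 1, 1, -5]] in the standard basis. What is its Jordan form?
J = [[-4, 1, 0, 0, 0], [0, -4, 1, 0, 0], [0, 0, -4, 0, 0], [0, 0, 0, -4, 0], [0, 0, 0, 0, -4]]

The characteristic polynomial is det(xI - A) = (x + 4)^5, so the eigenvalues are -4 (algebraic multiplicity 5).

For λ = -4: rank(A + 4I) = 2, rank((A + 4I)^2) = 1, rank((A + 4I)^3) = 0. The eigenspace has dimension 5 - 2 = 3, so there are 3 Jordan blocks; the rank sequence gives block sizes [3, 1, 1].

Assembling the blocks gives the Jordan form J above.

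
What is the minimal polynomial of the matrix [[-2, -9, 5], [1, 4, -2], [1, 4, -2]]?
The characteristic polynomial factors as x^3. The minimal polynomial is ∏(x - λ)^{k_λ} where k_λ is the size of the largest Jordan block at λ.

For λ = 0: rank(A) = 2, and the largest Jordan block has size 3 (the smallest k with rank(A^k) = rank(A^(k+1))).

So m_A(x) = x^3.

m_A(x) = x^3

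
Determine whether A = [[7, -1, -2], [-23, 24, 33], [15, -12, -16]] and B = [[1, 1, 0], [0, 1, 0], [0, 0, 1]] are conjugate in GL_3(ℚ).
trace(A) = 15 but trace(B) = 3. The trace is a similarity invariant, so A and B are not similar.

No.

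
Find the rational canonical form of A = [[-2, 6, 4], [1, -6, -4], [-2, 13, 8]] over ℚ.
R = [[0, 0, -4], [1, 0, -2], [0, 1, 0]]

The invariant factors of A (the non-unit diagonal entries of the Smith normal form of xI - A over ℚ[x]) are x^3 + 2x + 4, each dividing the next. The characteristic polynomial is their product, x^3 + 2x + 4.

The rational canonical form is the block-diagonal matrix of companion matrices C(f_i):
R = [[0, 0, -4], [1, 0, -2], [0, 1, 0]].

Note the characteristic polynomial does not split into linear factors over ℚ, so A has no Jordan form over ℚ; the rational canonical form exists over any field.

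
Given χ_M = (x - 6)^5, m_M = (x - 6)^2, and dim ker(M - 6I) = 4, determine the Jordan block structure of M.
λ = 6: algebraic multiplicity 5 (exponent in χ_M), largest block size 2 (exponent in m_M), 4 blocks (geometric multiplicity). These force block sizes [2, 1, 1, 1].

Jordan blocks: (6, 2), (6, 1), (6, 1), (6, 1)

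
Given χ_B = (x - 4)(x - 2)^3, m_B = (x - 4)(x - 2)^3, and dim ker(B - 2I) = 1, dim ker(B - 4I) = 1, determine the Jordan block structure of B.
Jordan blocks: (2, 3), (4, 1)

λ = 2: algebraic multiplicity 3 (exponent in χ_B), largest block size 3 (exponent in m_B), 1 block (geometric multiplicity). This forces block sizes [3].
λ = 4: algebraic multiplicity 1 (exponent in χ_B), largest block size 1 (exponent in m_B), 1 block (geometric multiplicity). This forces block sizes [1].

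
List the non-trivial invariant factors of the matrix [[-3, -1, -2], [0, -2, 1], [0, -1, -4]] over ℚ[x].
(x + 3)^3

The Jordan structure of A has elementary divisors (x + 3)^3. Arranging the block sizes at each eigenvalue in decreasing order and taking row products gives the invariant factors.

Invariant factors (smallest first, each dividing the next): (x + 3)^3.

Check: the last factor (x + 3)^3 is the minimal polynomial, and the product (x + 3)^3 is the characteristic polynomial.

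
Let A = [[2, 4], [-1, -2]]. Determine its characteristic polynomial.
χ_A(x) = x^2

xI - A = [[x - 2, -4], [1, x + 2]].

Expanding det(xI - A) along the first row:
det(xI - A) = + (x - 2)·det([[x + 2]]) - (-4)·det([[1]]).

Evaluating gives χ_A(x) = x^2.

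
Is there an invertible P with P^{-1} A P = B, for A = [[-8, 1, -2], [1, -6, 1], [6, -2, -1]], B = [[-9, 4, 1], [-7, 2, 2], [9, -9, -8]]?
Two matrices over a field are similar if and only if they have the same invariant factors.

Both A and B have characteristic polynomial (x + 5)^3 and minimal polynomial (x + 5)^3. Computing further, both have invariant factors (x + 5)^3. Hence A and B are similar.

Yes.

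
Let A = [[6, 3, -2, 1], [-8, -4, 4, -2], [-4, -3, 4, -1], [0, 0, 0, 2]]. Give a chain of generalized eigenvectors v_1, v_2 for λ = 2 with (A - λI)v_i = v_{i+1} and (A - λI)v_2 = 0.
v_1 = [[0, 3, 4, 0]]^T, v_2 = [[1, -2, -1, 0]]^T

We seek v_1 ∈ ker((A - 2I)^2) \ ker(A - 2I), then set v_{i+1} = (A - 2I) v_i.

One such chain is v_1 = [[0, 3, 4, 0]]^T, v_2 = [[1, -2, -1, 0]]^T. Check: (A - 2I) v_2 = [[0, 0, 0, 0]]^T = 0.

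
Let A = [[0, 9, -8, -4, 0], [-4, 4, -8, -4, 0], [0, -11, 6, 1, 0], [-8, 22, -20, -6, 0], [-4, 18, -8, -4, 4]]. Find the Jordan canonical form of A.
J = [[-2, 1, 0, 0, 0], [0, -2, 0, 0, 0], [0, 0, 4, 1, 0], [0, 0, 0, 4, 0], [0, 0, 0, 0, 4]]

The characteristic polynomial is det(xI - A) = (x - 4)^3(x + 2)^2, so the eigenvalues are -2 (algebraic multiplicity 2), 4 (algebraic multiplicity 3).

For λ = -2: rank(A + 2I) = 4, rank((A + 2I)^2) = 3. The eigenspace has dimension 5 - 4 = 1, so there is 1 Jordan block; the rank sequence gives block sizes [2].

For λ = 4: rank(A - 4I) = 3, rank((A - 4I)^2) = 2. The eigenspace has dimension 5 - 3 = 2, so there are 2 Jordan blocks; the rank sequence gives block sizes [2, 1].

Assembling the blocks gives the Jordan form J above.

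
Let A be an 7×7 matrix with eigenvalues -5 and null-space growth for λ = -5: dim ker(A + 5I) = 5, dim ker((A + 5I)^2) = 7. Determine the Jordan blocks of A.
Jordan blocks: (-5, 2), (-5, 2), (-5, 1), (-5, 1), (-5, 1)

λ = -5: successive nullity increments [5, 2] count blocks of size ≥ k; block sizes are [2, 2, 1, 1, 1].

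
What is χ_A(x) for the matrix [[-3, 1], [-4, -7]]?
χ_A(x) = (x + 5)^2

xI - A = [[x + 3, -1], [4, x + 7]].

Expanding det(xI - A) along the first row:
det(xI - A) = + (x + 3)·det([[x + 7]]) - (-1)·det([[4]]).

Evaluating gives χ_A(x) = x^2 + 10x + 25 = (x + 5)^2.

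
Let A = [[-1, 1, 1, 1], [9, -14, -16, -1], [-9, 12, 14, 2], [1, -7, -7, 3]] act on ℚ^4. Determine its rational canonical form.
The invariant factors of A (the non-unit diagonal entries of the Smith normal form of xI - A over ℚ[x]) are (x - 2)(x^3 - x - 2), each dividing the next. The characteristic polynomial is their product, (x - 2)(x^3 - x - 2).

The rational canonical form is the block-diagonal matrix of companion matrices C(f_i):
R = [[0, 0, 0, -4], [1, 0, 0, 0], [0, 1, 0, 1], [0, 0, 1, 2]].

Note the characteristic polynomial does not split into linear factors over ℚ, so A has no Jordan form over ℚ; the rational canonical form exists over any field.

R = [[0, 0, 0, -4], [1, 0, 0, 0], [0, 1, 0, 1], [0, 0, 1, 2]]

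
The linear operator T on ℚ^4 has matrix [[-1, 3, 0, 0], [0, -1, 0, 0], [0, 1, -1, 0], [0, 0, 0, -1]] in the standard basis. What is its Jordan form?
The characteristic polynomial is det(xI - A) = (x + 1)^4, so the eigenvalues are -1 (algebraic multiplicity 4).

For λ = -1: rank(A + I) = 1, rank((A + I)^2) = 0. The eigenspace has dimension 4 - 1 = 3, so there are 3 Jordan blocks; the rank sequence gives block sizes [2, 1, 1].

Assembling the blocks gives the Jordan form J above.

J = [[-1, 1, 0, 0], [0, -1, 0, 0], [0, 0, -1, 0], [0, 0, 0, -1]]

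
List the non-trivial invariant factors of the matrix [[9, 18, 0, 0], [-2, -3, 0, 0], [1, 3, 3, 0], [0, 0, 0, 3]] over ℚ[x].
The Jordan structure of A has elementary divisors (x - 3)^2, (x - 3), (x - 3). Arranging the block sizes at each eigenvalue in decreasing order and taking row products gives the invariant factors.

Invariant factors (smallest first, each dividing the next): x - 3, x - 3, (x - 3)^2.

Check: the last factor (x - 3)^2 is the minimal polynomial, and the product (x - 3)^4 is the characteristic polynomial.

x - 3, x - 3, (x - 3)^2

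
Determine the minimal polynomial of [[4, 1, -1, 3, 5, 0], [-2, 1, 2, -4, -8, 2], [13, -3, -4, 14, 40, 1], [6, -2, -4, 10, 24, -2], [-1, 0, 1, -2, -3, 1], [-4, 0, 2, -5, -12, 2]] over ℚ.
m_A(x) = (x - 2)^2(x - 1)^2

The characteristic polynomial factors as (x - 2)^4(x - 1)^2. The minimal polynomial is ∏(x - λ)^{k_λ} where k_λ is the size of the largest Jordan block at λ.

For λ = 1: rank(A - I) = 5, and the largest Jordan block has size 2 (the smallest k with rank((A - I)^k) = rank((A - I)^(k+1))).
For λ = 2: rank(A - 2I) = 4, and the largest Jordan block has size 2 (the smallest k with rank((A - 2I)^k) = rank((A - 2I)^(k+1))).

So m_A(x) = (x - 2)^2(x - 1)^2.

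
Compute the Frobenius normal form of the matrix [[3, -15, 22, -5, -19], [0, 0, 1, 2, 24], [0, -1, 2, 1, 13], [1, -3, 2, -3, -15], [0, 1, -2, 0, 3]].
R = [[0, 0, 0, 0, 12], [1, 0, 0, 0, -28], [0, 1, 0, 0, 17], [0, 0, 1, 0, -9], [0, 0, 0, 1, 5]]

The invariant factors of A (the non-unit diagonal entries of the Smith normal form of xI - A over ℚ[x]) are (x - 3)(x - 2)(x^3 + 3x - 2), each dividing the next. The characteristic polynomial is their product, (x - 3)(x - 2)(x^3 + 3x - 2).

The rational canonical form is the block-diagonal matrix of companion matrices C(f_i):
R = [[0, 0, 0, 0, 12], [1, 0, 0, 0, -28], [0, 1, 0, 0, 17], [0, 0, 1, 0, -9], [0, 0, 0, 1, 5]].

Note the characteristic polynomial does not split into linear factors over ℚ, so A has no Jordan form over ℚ; the rational canonical form exists over any field.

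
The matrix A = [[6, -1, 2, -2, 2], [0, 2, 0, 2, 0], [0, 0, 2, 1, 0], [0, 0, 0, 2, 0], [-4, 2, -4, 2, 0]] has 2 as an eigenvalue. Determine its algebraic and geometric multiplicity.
The characteristic polynomial is (x - 4)(x - 2)^4, so the factor x - 2 appears with exponent 4: the algebraic multiplicity is 4.

rank(A - 2I) = 3, so the eigenspace has dimension 5 - 3 = 2: the geometric multiplicity is 2.

Since 2 < 4, A is not diagonalizable.

algebraic multiplicity 4, geometric multiplicity 2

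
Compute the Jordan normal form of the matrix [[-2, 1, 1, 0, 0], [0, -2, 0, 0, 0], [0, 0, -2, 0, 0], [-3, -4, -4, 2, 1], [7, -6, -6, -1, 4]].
The characteristic polynomial is det(xI - A) = (x - 3)^2(x + 2)^3, so the eigenvalues are -2 (algebraic multiplicity 3), 3 (algebraic multiplicity 2).

For λ = -2: rank(A + 2I) = 3, rank((A + 2I)^2) = 2. The eigenspace has dimension 5 - 3 = 2, so there are 2 Jordan blocks; the rank sequence gives block sizes [2, 1].

For λ = 3: rank(A - 3I) = 4, rank((A - 3I)^2) = 3. The eigenspace has dimension 5 - 4 = 1, so there is 1 Jordan block; the rank sequence gives block sizes [2].

Assembling the blocks gives the Jordan form J above.

J = [[-2, 1, 0, 0, 0], [0, -2, 0, 0, 0], [0, 0, -2, 0, 0], [0, 0, 0, 3, 1], [0, 0, 0, 0, 3]]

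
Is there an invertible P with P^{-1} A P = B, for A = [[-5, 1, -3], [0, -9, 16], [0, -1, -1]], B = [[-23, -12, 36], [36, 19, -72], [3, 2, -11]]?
Both have characteristic polynomial (x + 5)^3, but the minimal polynomial of A is (x + 5)^3 while the minimal polynomial of B is (x + 5)^2. The minimal polynomial is a similarity invariant, so A and B are not similar.

No.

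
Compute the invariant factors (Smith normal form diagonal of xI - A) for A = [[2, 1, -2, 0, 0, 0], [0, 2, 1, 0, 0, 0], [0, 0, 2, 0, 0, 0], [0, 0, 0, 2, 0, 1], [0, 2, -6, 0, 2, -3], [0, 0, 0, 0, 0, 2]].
x - 2, (x - 2)^2, (x - 2)^3

The Jordan structure of A has elementary divisors (x - 2)^3, (x - 2)^2, (x - 2). Arranging the block sizes at each eigenvalue in decreasing order and taking row products gives the invariant factors.

Invariant factors (smallest first, each dividing the next): x - 2, (x - 2)^2, (x - 2)^3.

Check: the last factor (x - 2)^3 is the minimal polynomial, and the product (x - 2)^6 is the characteristic polynomial.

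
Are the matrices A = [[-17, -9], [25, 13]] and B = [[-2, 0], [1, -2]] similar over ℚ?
Two matrices over a field are similar if and only if they have the same invariant factors.

Both A and B have characteristic polynomial (x + 2)^2 and minimal polynomial (x + 2)^2. Computing further, both have invariant factors (x + 2)^2. Hence A and B are similar.

Yes.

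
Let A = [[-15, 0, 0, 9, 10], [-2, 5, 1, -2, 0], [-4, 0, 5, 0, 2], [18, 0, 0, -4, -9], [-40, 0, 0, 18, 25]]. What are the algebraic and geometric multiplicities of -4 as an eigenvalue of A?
The characteristic polynomial is (x - 5)^4(x + 4), so the factor x + 4 appears with exponent 1: the algebraic multiplicity is 1.

rank(A + 4I) = 4, so the eigenspace has dimension 5 - 4 = 1: the geometric multiplicity is 1.

algebraic multiplicity 1, geometric multiplicity 1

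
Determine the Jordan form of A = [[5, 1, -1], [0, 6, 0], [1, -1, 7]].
J = [[6, 1, 0], [0, 6, 0], [0, 0, 6]]

The characteristic polynomial is det(xI - A) = (x - 6)^3, so the eigenvalues are 6 (algebraic multiplicity 3).

For λ = 6: rank(A - 6I) = 1, rank((A - 6I)^2) = 0. The eigenspace has dimension 3 - 1 = 2, so there are 2 Jordan blocks; the rank sequence gives block sizes [2, 1].

Assembling the blocks gives the Jordan form J above.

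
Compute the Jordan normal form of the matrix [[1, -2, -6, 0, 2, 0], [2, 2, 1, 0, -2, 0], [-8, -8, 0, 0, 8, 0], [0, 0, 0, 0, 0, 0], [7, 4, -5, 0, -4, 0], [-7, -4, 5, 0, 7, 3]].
J = [[-4, 0, 0, 0, 0, 0], [0, 0, 1, 0, 0, 0], [0, 0, 0, 0, 0, 0], [0, 0, 0, 0, 0, 0], [0, 0, 0, 0, 3, 0], [0, 0, 0, 0, 0, 3]]

The characteristic polynomial is det(xI - A) = x^3(x - 3)^2(x + 4), so the eigenvalues are -4 (algebraic multiplicity 1), 0 (algebraic multiplicity 3), 3 (algebraic multiplicity 2).

For λ = -4: algebraic multiplicity 1 gives one 1×1 block.

For λ = 0: rank(A) = 4, rank(A^2) = 3. The eigenspace has dimension 6 - 4 = 2, so there are 2 Jordan blocks; the rank sequence gives block sizes [2, 1].

For λ = 3: rank(A - 3I) = 4. The eigenspace has dimension 6 - 4 = 2, so there are 2 Jordan blocks; the rank sequence gives block sizes [1, 1].

Assembling the blocks gives the Jordan form J above.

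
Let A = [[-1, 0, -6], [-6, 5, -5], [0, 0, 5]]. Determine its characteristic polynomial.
xI - A = [[x + 1, 0, 6], [6, x - 5, 5], [0, 0, x - 5]].

Expanding det(xI - A) along the first row:
det(xI - A) = + (x + 1)·det([[x - 5, 5], [0, x - 5]]) - (0)·det([[6, 5], [0, x - 5]]) + (6)·det([[6, x - 5], [0, 0]]).

Evaluating gives χ_A(x) = x^3 - 9x^2 + 15x + 25 = (x - 5)^2(x + 1).

χ_A(x) = (x - 5)^2(x + 1)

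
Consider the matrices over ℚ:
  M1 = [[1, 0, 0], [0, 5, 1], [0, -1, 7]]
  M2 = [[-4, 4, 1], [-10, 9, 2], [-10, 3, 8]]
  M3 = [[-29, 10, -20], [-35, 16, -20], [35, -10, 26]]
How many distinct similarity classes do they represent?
Characteristic polynomials: χ_{M1} = (x - 6)^2(x - 1), χ_{M2} = (x - 6)^2(x - 1), χ_{M3} = (x - 6)^2(x - 1).

{M1, M2}: invariant factors (x - 6)^2(x - 1).

{M3}: invariant factors x - 6, (x - 6)(x - 1).

Matrices are similar if and only if their invariant-factor lists agree; the partition into similarity classes is {M1, M2}, {M3}.

2 classes: {M1, M2}, {M3}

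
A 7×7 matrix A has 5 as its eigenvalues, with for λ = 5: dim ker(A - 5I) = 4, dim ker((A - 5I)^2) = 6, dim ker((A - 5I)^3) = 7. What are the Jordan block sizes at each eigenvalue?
Jordan blocks: (5, 3), (5, 2), (5, 1), (5, 1)

λ = 5: successive nullity increments [4, 2, 1] count blocks of size ≥ k; block sizes are [3, 2, 1, 1].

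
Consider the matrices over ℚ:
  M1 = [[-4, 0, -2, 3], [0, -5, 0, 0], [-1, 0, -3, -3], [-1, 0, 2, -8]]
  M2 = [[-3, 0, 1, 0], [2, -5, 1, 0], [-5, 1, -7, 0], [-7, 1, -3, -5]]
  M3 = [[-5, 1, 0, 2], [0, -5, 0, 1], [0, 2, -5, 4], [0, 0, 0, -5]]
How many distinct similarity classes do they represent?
Characteristic polynomials: χ_{M1} = (x + 5)^4, χ_{M2} = (x + 5)^4, χ_{M3} = (x + 5)^4.

{M1}: invariant factors x + 5, x + 5, (x + 5)^2.

{M2, M3}: invariant factors x + 5, (x + 5)^3.

Matrices are similar if and only if their invariant-factor lists agree; the partition into similarity classes is {M1}, {M2, M3}.

2 classes: {M1}, {M2, M3}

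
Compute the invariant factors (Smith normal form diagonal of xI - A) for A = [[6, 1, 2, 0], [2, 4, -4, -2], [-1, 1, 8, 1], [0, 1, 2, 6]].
The Jordan structure of A has elementary divisors (x - 6)^2, (x - 6)^2. Arranging the block sizes at each eigenvalue in decreasing order and taking row products gives the invariant factors.

Invariant factors (smallest first, each dividing the next): (x - 6)^2, (x - 6)^2.

Check: the last factor (x - 6)^2 is the minimal polynomial, and the product (x - 6)^4 is the characteristic polynomial.

(x - 6)^2, (x - 6)^2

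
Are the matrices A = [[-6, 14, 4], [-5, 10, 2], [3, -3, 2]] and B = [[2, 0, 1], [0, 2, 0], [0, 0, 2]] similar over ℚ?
Both have characteristic polynomial (x - 2)^3, but the minimal polynomial of A is (x - 2)^3 while the minimal polynomial of B is (x - 2)^2. The minimal polynomial is a similarity invariant, so A and B are not similar.

No.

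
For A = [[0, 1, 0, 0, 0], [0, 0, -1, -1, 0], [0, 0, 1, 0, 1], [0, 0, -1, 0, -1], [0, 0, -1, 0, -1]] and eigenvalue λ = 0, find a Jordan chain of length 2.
v_1 = [[0, 0, -1, 1, 2]]^T, v_2 = [[0, 0, 1, -1, -1]]^T

We seek v_1 ∈ ker(A^2) \ ker(A), then set v_{i+1} = A v_i.

One such chain is v_1 = [[0, 0, -1, 1, 2]]^T, v_2 = [[0, 0, 1, -1, -1]]^T. Check: A v_2 = [[0, 0, 0, 0, 0]]^T = 0.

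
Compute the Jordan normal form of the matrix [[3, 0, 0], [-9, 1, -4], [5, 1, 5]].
J = [[3, 1, 0], [0, 3, 1], [0, 0, 3]]

The characteristic polynomial is det(xI - A) = (x - 3)^3, so the eigenvalues are 3 (algebraic multiplicity 3).

For λ = 3: rank(A - 3I) = 2, rank((A - 3I)^2) = 1, rank((A - 3I)^3) = 0. The eigenspace has dimension 3 - 2 = 1, so there is 1 Jordan block; the rank sequence gives block sizes [3].

Assembling the blocks gives the Jordan form J above.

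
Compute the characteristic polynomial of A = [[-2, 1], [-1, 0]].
xI - A = [[x + 2, -1], [1, x]].

Expanding det(xI - A) along the first row:
det(xI - A) = + (x + 2)·det([[x]]) - (-1)·det([[1]]).

Evaluating gives χ_A(x) = x^2 + 2x + 1 = (x + 1)^2.

χ_A(x) = (x + 1)^2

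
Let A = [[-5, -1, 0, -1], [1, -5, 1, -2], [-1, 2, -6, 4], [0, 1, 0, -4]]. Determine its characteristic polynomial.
xI - A = [[x + 5, 1, 0, 1], [-1, x + 5, -1, 2], [1, -2, x + 6, -4], [0, -1, 0, x + 4]].

Expanding det(xI - A) along the first row:
det(xI - A) = + (x + 5)·det([[x + 5, -1, 2], [-2, x + 6, -4], [-1, 0, x + 4]]) - (1)·det([[-1, -1, 2], [1, x + 6, -4], [0, 0, x + 4]]) + (0)·det([[-1, x + 5, 2], [1, -2, -4], [0, -1, x + 4]]) - (1)·det([[-1, x + 5, -1], [1, -2, x + 6], [0, -1, 0]]).

Evaluating gives χ_A(x) = x^4 + 20x^3 + 150x^2 + 500x + 625 = (x + 5)^4.

χ_A(x) = (x + 5)^4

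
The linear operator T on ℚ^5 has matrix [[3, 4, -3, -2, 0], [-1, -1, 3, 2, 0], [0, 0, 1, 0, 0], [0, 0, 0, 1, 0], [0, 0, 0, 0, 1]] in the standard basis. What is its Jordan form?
J = [[1, 1, 0, 0, 0], [0, 1, 1, 0, 0], [0, 0, 1, 0, 0], [0, 0, 0, 1, 0], [0, 0, 0, 0, 1]]

The characteristic polynomial is det(xI - A) = (x - 1)^5, so the eigenvalues are 1 (algebraic multiplicity 5).

For λ = 1: rank(A - I) = 2, rank((A - I)^2) = 1, rank((A - I)^3) = 0. The eigenspace has dimension 5 - 2 = 3, so there are 3 Jordan blocks; the rank sequence gives block sizes [3, 1, 1].

Assembling the blocks gives the Jordan form J above.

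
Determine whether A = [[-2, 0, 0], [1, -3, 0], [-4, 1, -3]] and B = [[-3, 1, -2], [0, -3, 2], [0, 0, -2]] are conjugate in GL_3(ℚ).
Two matrices over a field are similar if and only if they have the same invariant factors.

Both A and B have characteristic polynomial (x + 2)(x + 3)^2 and minimal polynomial (x + 2)(x + 3)^2. Computing further, both have invariant factors (x + 2)(x + 3)^2. Hence A and B are similar.

Yes.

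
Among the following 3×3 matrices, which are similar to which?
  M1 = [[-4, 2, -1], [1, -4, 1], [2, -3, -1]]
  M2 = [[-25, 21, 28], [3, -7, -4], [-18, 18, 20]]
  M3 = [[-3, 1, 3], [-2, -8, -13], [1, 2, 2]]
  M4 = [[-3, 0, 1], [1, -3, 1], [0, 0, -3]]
2 classes: {M1, M3, M4}, {M2}

Characteristic polynomials: χ_{M1} = (x + 3)^3, χ_{M2} = (x + 4)^3, χ_{M3} = (x + 3)^3, χ_{M4} = (x + 3)^3.

{M1, M3, M4}: invariant factors (x + 3)^3.

{M2}: invariant factors x + 4, (x + 4)^2.

Matrices are similar if and only if their invariant-factor lists agree; the partition into similarity classes is {M1, M3, M4}, {M2}.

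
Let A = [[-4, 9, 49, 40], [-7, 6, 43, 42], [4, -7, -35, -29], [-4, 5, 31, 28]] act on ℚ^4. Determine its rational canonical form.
R = [[0, 0, 0, 10], [1, 0, 0, 7], [0, 1, 0, 1], [0, 0, 1, -5]]

The invariant factors of A (the non-unit diagonal entries of the Smith normal form of xI - A over ℚ[x]) are (x + 5)(x^3 - x - 2), each dividing the next. The characteristic polynomial is their product, (x + 5)(x^3 - x - 2).

The rational canonical form is the block-diagonal matrix of companion matrices C(f_i):
R = [[0, 0, 0, 10], [1, 0, 0, 7], [0, 1, 0, 1], [0, 0, 1, -5]].

Note the characteristic polynomial does not split into linear factors over ℚ, so A has no Jordan form over ℚ; the rational canonical form exists over any field.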